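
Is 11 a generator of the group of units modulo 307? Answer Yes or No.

No

φ(307) = 307 − 1 = 306 = 2 · 3^2 · 17.
Test 11^(306/q) mod 307 for each prime factor q of 306:
11^153 ≡ 1 (mod 307)  [q = 2: ≡ 1 ✗]
11^102 ≡ 289 (mod 307)  [q = 3: ≢ 1 ✓]
11^18 ≡ 102 (mod 307)  [q = 17: ≢ 1 ✓]
11^153 ≡ 1 shows ord(11) | 153, strictly less than φ(307); not a primitive root.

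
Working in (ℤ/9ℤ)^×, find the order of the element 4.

By Lagrange's theorem, ord_9(4) divides φ(9) = φ(3^2) = 3·(3−1) = 6 = 2 · 3.
Divisors of 6: 1, 2, 3, 6.
Check 4^d mod 9 for each divisor in increasing order:
4^1 ≡ 4 (mod 9)
4^2 ≡ 7 (mod 9)
4^3 ≡ 1 (mod 9) ✓
The smallest such exponent is 3, so the order of 4 is 3.

3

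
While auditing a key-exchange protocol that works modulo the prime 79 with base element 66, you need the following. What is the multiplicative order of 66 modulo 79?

78

The order of 66 must divide φ(79) = 79 − 1 = 78 = 2 · 3 · 13.
Divisors of 78: 1, 2, 3, 6, 13, 26, 39, 78.
Evaluate successive powers at the divisors of 78:
66^1 ≡ 66 (mod 79)
66^2 ≡ 11 (mod 79)
66^3 ≡ 15 (mod 79)
66^6 ≡ 67 (mod 79)
66^13 ≡ 24 (mod 79)
66^26 ≡ 23 (mod 79)
66^39 ≡ 78 (mod 79)
66^78 ≡ 1 (mod 79) ✓
Therefore the multiplicative order of 66 modulo 79 is 78.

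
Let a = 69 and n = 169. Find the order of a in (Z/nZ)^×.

78

Since 69 ∈ (Z/169Z)^×, its order divides φ(169) = φ(13^2) = 13·(13−1) = 156 = 2^2 · 3 · 13.
Divisors of 156: 1, 2, 3, 4, 6, 12, 13, 26, 39, 52, 78, 156.
Test each divisor d:
69^1 ≡ 69 (mod 169)
69^2 ≡ 29 (mod 169)
69^3 ≡ 142 (mod 169)
69^4 ≡ 165 (mod 169)
69^6 ≡ 53 (mod 169)
69^12 ≡ 105 (mod 169)
69^13 ≡ 147 (mod 169)
69^26 ≡ 146 (mod 169)
69^39 ≡ 168 (mod 169)
69^52 ≡ 22 (mod 169)
69^78 ≡ 1 (mod 169) ✓
Hence ord(69) = 78.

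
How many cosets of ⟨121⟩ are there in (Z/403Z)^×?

12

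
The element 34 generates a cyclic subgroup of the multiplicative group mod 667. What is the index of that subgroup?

Since 34 ∈ (Z/667Z)^×, its order divides φ(667) = φ(23·29) = (23−1)·(29−1) = 22·28 = 616 = 2^3 · 7 · 11.
Divisors of 616: 1, 2, 4, 7, 8, 11, 14, 22, 28, 44, 56, 77, 88, 154, 308, 616.
Compute 34^d (mod 667) for the divisors d until we hit 1:
34^1 ≡ 34
34^2 ≡ 489
34^4 ≡ 335
34^7 ≡ 260
34^8 ≡ 169
34^11 ≡ 390
34^14 ≡ 233
34^22 ≡ 24
34^28 ≡ 262
34^44 ≡ 576
34^56 ≡ 610
34^77 ≡ 666
34^88 ≡ 277
34^154 ≡ 1
So ord_667(34) = 154, hence |⟨34⟩| = 154.
[(Z/667Z)^× : ⟨34⟩] = 616/154 = 4.

4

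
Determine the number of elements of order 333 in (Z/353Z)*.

0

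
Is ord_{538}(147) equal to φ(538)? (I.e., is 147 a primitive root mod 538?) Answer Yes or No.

Yes

φ(538) = φ(2)·φ(269) = 1·268 = 268 = 2^2 · 67.
147 is a primitive root mod 538 iff 147^(φ(538)/q) ≢ 1 for every prime q | φ(538), i.e. q ∈ {2, 67}.
147^134 ≡ 537 (mod 538)  [q = 2: ≢ 1 ✓]
147^4 ≡ 389 (mod 538)  [q = 67: ≢ 1 ✓]
None equal 1, so ord_538(147) = 268: 147 is a primitive root.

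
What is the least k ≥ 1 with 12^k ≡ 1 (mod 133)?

6

ord(12) | φ(133) = φ(7·19) = (7−1)·(19−1) = 6·18 = 108 = 2^2 · 3^3.
Divisors of 108: 1, 2, 3, 4, 6, 9, 12, 18, 27, 36, 54, 108.
Evaluate successive powers at the divisors of 108:
12^1 ≡ 12 (mod 133)
12^2 ≡ 11 (mod 133)
12^3 ≡ 132 (mod 133)
12^4 ≡ 121 (mod 133)
12^6 ≡ 1 (mod 133) ✓
Hence ord(12) = 6.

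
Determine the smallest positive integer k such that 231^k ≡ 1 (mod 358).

89

ord(231) | φ(358) = φ(2)·φ(179) = 1·178 = 178 = 2 · 89.
Divisors of 178: 1, 2, 89, 178.
Check 231^d mod 358 for each divisor in increasing order:
231^1 ≡ 231
231^2 ≡ 19
231^89 ≡ 1
Hence ord(231) = 89.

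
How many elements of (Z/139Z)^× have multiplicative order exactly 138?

44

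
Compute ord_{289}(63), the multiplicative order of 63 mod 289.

ord(63) | φ(289) = φ(17^2) = 17·(17−1) = 272 = 2^4 · 17.
Divisors of 272: 1, 2, 4, 8, 16, 17, 34, 68, 136, 272.
Check 63^d mod 289 for each divisor in increasing order:
63^1 ≡ 63
63^2 ≡ 212
63^4 ≡ 149
63^8 ≡ 237
63^16 ≡ 103
63^17 ≡ 131
63^34 ≡ 110
63^68 ≡ 251
63^136 ≡ 288
63^272 ≡ 1
So ord_289(63) = 272.

272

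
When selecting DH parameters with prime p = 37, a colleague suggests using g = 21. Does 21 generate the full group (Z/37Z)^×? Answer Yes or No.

No

φ(37) = 37 − 1 = 36 = 2^2 · 3^2.
Test 21^(36/q) mod 37 for each prime factor q of 36:
21^18 ≡ 1 (mod 37)  [q = 2: ≡ 1 ✗]
21^12 ≡ 26 (mod 37)  [q = 3: ≢ 1 ✓]
Since 21^18 ≡ 1, the order of 21 divides 18 < 36, so 21 is not a primitive root.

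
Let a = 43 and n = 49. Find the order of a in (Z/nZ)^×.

7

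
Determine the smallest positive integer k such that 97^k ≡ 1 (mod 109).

27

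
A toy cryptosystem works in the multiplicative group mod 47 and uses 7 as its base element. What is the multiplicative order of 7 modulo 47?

By Lagrange's theorem, ord_47(7) divides φ(47) = 47 − 1 = 46 = 2 · 23.
Divisors of 46: 1, 2, 23, 46.
Check 7^d mod 47 for each divisor in increasing order:
7^1 ≡ 7
7^2 ≡ 2
7^23 ≡ 1
Therefore the multiplicative order of 7 modulo 47 is 23.

23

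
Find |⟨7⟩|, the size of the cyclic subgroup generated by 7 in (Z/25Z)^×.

4

By Lagrange's theorem, ord_25(7) divides φ(25) = φ(5^2) = 5·(5−1) = 20 = 2^2 · 5.
Divisors of 20: 1, 2, 4, 5, 10, 20.
Evaluate successive powers at the divisors of 20:
7^1 ≡ 7 (mod 25)
7^2 ≡ 24 (mod 25)
7^4 ≡ 1 (mod 25) ✓
Hence ord(7) = 4.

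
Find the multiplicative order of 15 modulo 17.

8

Since 15 ∈ (Z/17Z)^×, its order divides φ(17) = 17 − 1 = 16 = 2^4.
Divisors of 16: 1, 2, 4, 8, 16.
Test each divisor d:
15^1 ≡ 15 (mod 17)
15^2 ≡ 4 (mod 17)
15^4 ≡ 16 (mod 17)
15^8 ≡ 1 (mod 17) ✓
So ord_17(15) = 8.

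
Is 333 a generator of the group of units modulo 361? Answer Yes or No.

No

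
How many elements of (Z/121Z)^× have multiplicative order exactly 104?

0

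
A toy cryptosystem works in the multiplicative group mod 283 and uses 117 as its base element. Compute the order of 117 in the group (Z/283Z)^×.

The order of 117 must divide φ(283) = 283 − 1 = 282 = 2 · 3 · 47.
Divisors of 282: 1, 2, 3, 6, 47, 94, 141, 282.
Evaluate successive powers at the divisors of 282:
117^1 ≡ 117
117^2 ≡ 105
117^3 ≡ 116
117^6 ≡ 155
117^47 ≡ 44
117^94 ≡ 238
117^141 ≡ 1
Hence ord(117) = 141.

141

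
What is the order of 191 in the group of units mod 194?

Since 191 ∈ (Z/194Z)^×, its order divides φ(194) = φ(2)·φ(97) = 1·96 = 96 = 2^5 · 3.
Divisors of 96: 1, 2, 3, 4, 6, 8, 12, 16, 24, 32, 48, 96.
Test each divisor d:
191^1 ≡ 191 (mod 194)
191^2 ≡ 9 (mod 194)
191^3 ≡ 167 (mod 194)
191^4 ≡ 81 (mod 194)
191^6 ≡ 147 (mod 194)
191^8 ≡ 159 (mod 194)
191^12 ≡ 75 (mod 194)
191^16 ≡ 61 (mod 194)
191^24 ≡ 193 (mod 194)
191^32 ≡ 35 (mod 194)
191^48 ≡ 1 (mod 194) ✓
Therefore the multiplicative order of 191 modulo 194 is 48.

48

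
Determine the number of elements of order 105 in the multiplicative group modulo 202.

φ(202) = φ(2)·φ(101) = 1·100 = 100 = 2^2 · 5^2.
Since (Z/202Z)^× is cyclic of order 100, the number of elements of order d is φ(d) when d | 100 and 0 otherwise.
Since 105 ∤ 100, the count is 0.

0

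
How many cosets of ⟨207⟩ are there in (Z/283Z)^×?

ord(207) | φ(283) = 283 − 1 = 282 = 2 · 3 · 47.
Divisors of 282: 1, 2, 3, 6, 47, 94, 141, 282.
Evaluate successive powers at the divisors of 282:
207^1 ≡ 207 (mod 283)
207^2 ≡ 116 (mod 283)
207^3 ≡ 240 (mod 283)
207^6 ≡ 151 (mod 283)
207^47 ≡ 1 (mod 283) ✓
Thus |⟨207⟩| = ord(207) = 47.
[(Z/283Z)^× : ⟨207⟩] = 282/47 = 6.

6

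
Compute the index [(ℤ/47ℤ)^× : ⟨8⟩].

Since 8 ∈ (Z/47Z)^×, its order divides φ(47) = 47 − 1 = 46 = 2 · 23.
Divisors of 46: 1, 2, 23, 46.
Compute 8^d (mod 47) for the divisors d until we hit 1:
8^1 ≡ 8 (mod 47)
8^2 ≡ 17 (mod 47)
8^23 ≡ 1 (mod 47) ✓
The order of 8 is 23, so the subgroup it generates has 23 elements.
Index = |(Z/47Z)^×| / |⟨8⟩| = 46 / 23 = 2.

2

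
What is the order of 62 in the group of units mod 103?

102

ord(62) | φ(103) = 103 − 1 = 102 = 2 · 3 · 17.
Divisors of 102: 1, 2, 3, 6, 17, 34, 51, 102.
Test each divisor d:
62^1 ≡ 62 (mod 103)
62^2 ≡ 33 (mod 103)
62^3 ≡ 89 (mod 103)
62^6 ≡ 93 (mod 103)
62^17 ≡ 47 (mod 103)
62^34 ≡ 46 (mod 103)
62^51 ≡ 102 (mod 103)
62^102 ≡ 1 (mod 103) ✓
Therefore the multiplicative order of 62 modulo 103 is 102.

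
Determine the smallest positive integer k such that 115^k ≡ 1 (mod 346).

172

By Lagrange's theorem, ord_346(115) divides φ(346) = φ(2)·φ(173) = 1·172 = 172 = 2^2 · 43.
Divisors of 172: 1, 2, 4, 43, 86, 172.
Compute 115^d (mod 346) for the divisors d until we hit 1:
115^1 ≡ 115 (mod 346)
115^2 ≡ 77 (mod 346)
115^4 ≡ 47 (mod 346)
115^43 ≡ 93 (mod 346)
115^86 ≡ 345 (mod 346)
115^172 ≡ 1 (mod 346) ✓
Therefore the multiplicative order of 115 modulo 346 is 172.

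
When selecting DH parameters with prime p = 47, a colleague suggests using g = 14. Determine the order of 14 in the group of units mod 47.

23

ord(14) | φ(47) = 47 − 1 = 46 = 2 · 23.
Divisors of 46: 1, 2, 23, 46.
Compute 14^d (mod 47) for the divisors d until we hit 1:
14^1 ≡ 14
14^2 ≡ 8
14^23 ≡ 1
Therefore the multiplicative order of 14 modulo 47 is 23.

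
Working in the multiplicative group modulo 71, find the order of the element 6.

The order of 6 must divide φ(71) = 71 − 1 = 70 = 2 · 5 · 7.
Divisors of 70: 1, 2, 5, 7, 10, 14, 35, 70.
Evaluate successive powers at the divisors of 70:
6^1 ≡ 6
6^2 ≡ 36
6^5 ≡ 37
6^7 ≡ 54
6^10 ≡ 20
6^14 ≡ 5
6^35 ≡ 1
The smallest such exponent is 35, so the order of 6 is 35.

35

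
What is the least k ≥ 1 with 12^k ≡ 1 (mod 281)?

280

The order of 12 must divide φ(281) = 281 − 1 = 280 = 2^3 · 5 · 7.
Divisors of 280: 1, 2, 4, 5, 7, 8, 10, 14, 20, 28, 35, 40, 56, 70, 140, 280.
Evaluate successive powers at the divisors of 280:
12^1 ≡ 12 (mod 281)
12^2 ≡ 144 (mod 281)
12^4 ≡ 223 (mod 281)
12^5 ≡ 147 (mod 281)
12^7 ≡ 93 (mod 281)
12^8 ≡ 273 (mod 281)
12^10 ≡ 253 (mod 281)
12^14 ≡ 219 (mod 281)
12^20 ≡ 222 (mod 281)
12^28 ≡ 191 (mod 281)
12^35 ≡ 60 (mod 281)
12^40 ≡ 109 (mod 281)
12^56 ≡ 232 (mod 281)
12^70 ≡ 228 (mod 281)
12^140 ≡ 280 (mod 281)
12^280 ≡ 1 (mod 281) ✓
Hence ord(12) = 280.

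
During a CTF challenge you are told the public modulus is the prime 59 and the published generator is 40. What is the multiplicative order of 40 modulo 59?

The order of 40 must divide φ(59) = 59 − 1 = 58 = 2 · 29.
Divisors of 58: 1, 2, 29, 58.
Check 40^d mod 59 for each divisor in increasing order:
40^1 ≡ 40 (mod 59)
40^2 ≡ 7 (mod 59)
40^29 ≡ 58 (mod 59)
40^58 ≡ 1 (mod 59) ✓
Hence ord(40) = 58.

58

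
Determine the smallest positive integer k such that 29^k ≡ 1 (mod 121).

The order of 29 must divide φ(121) = φ(11^2) = 11·(11−1) = 110 = 2 · 5 · 11.
Divisors of 110: 1, 2, 5, 10, 11, 22, 55, 110.
Evaluate successive powers at the divisors of 110:
29^1 ≡ 29
29^2 ≡ 115
29^5 ≡ 76
29^10 ≡ 89
29^11 ≡ 40
29^22 ≡ 27
29^55 ≡ 120
29^110 ≡ 1
So ord_121(29) = 110.

110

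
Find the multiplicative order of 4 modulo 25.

10

ord(4) | φ(25) = φ(5^2) = 5·(5−1) = 20 = 2^2 · 5.
Divisors of 20: 1, 2, 4, 5, 10, 20.
Evaluate successive powers at the divisors of 20:
4^1 ≡ 4
4^2 ≡ 16
4^4 ≡ 6
4^5 ≡ 24
4^10 ≡ 1
Therefore the multiplicative order of 4 modulo 25 is 10.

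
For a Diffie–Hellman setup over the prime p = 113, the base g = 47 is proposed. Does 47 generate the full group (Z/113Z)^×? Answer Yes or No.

Yes

φ(113) = 113 − 1 = 112 = 2^4 · 7.
Test 47^(112/q) mod 113 for each prime factor q of 112:
47^56 ≡ 112 (mod 113)  [q = 2: ≢ 1 ✓]
47^16 ≡ 16 (mod 113)  [q = 7: ≢ 1 ✓]
All checks pass, so 47 has order 112 and is a primitive root modulo 113.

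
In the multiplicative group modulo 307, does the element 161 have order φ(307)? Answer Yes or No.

Yes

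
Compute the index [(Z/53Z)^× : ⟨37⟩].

2

By Lagrange's theorem, ord_53(37) divides φ(53) = 53 − 1 = 52 = 2^2 · 13.
Divisors of 52: 1, 2, 4, 13, 26, 52.
Evaluate successive powers at the divisors of 52:
37^1 ≡ 37 (mod 53)
37^2 ≡ 44 (mod 53)
37^4 ≡ 28 (mod 53)
37^13 ≡ 52 (mod 53)
37^26 ≡ 1 (mod 53) ✓
Thus |⟨37⟩| = ord(37) = 26.
[(Z/53Z)^× : ⟨37⟩] = 52/26 = 2.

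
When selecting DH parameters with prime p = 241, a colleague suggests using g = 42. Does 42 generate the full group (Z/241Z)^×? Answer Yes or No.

φ(241) = 241 − 1 = 240 = 2^4 · 3 · 5.
42 is a primitive root mod 241 iff 42^(φ(241)/q) ≢ 1 for every prime q | φ(241), i.e. q ∈ {2, 3, 5}.
42^120 ≡ 240 (mod 241)  [q = 2: ≢ 1 ✓]
42^80 ≡ 15 (mod 241)  [q = 3: ≢ 1 ✓]
42^48 ≡ 205 (mod 241)  [q = 5: ≢ 1 ✓]
All checks pass, so 42 has order 240 and is a primitive root modulo 241.

Yes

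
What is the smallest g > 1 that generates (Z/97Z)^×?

φ(97) = 97 − 1 = 96 = 2^5 · 3.
g is a primitive root iff g^(96/q) ≢ 1 (mod 97) for each prime q ∈ {2, 3}.
g = 2: 2^48 ≡ 1 — hits 1, so not a primitive root.
g = 3: 3^48 ≡ 1 — hits 1, so not a primitive root.
g = 4: 4^48 ≡ 1 — hits 1, so not a primitive root.
g = 5: 5^48 ≡ 96; 5^32 ≡ 35 — none is 1, so 5 is a primitive root.
So 5 is the smallest generator of (Z/97Z)^×.

5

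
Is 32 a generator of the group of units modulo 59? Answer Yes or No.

Yes

φ(59) = 59 − 1 = 58 = 2 · 29.
32 is a primitive root mod 59 iff 32^(φ(59)/q) ≢ 1 for every prime q | φ(59), i.e. q ∈ {2, 29}.
32^29 ≡ 58 (mod 59)  [q = 2: ≢ 1 ✓]
32^2 ≡ 21 (mod 59)  [q = 29: ≢ 1 ✓]
None equal 1, so ord_59(32) = 58: 32 is a primitive root.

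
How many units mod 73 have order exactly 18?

φ(73) = 73 − 1 = 72 = 2^3 · 3^2.
(Z/73Z)^× is cyclic (|G| = 72); a cyclic group of order m has exactly φ(d) elements of each order d | m, and none otherwise.
18 = 2 · 3^2 divides 72, and φ(18) = 6.

6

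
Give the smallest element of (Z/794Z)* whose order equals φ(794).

φ(794) = φ(2)·φ(397) = 1·396 = 396 = 2^2 · 3^2 · 11.
Test candidates g = 2, 3, … against the prime factors q ∈ {2, 3, 11} of φ(794): g is a generator iff g^(396/q) ≢ 1 for every such q.
g = 2: gcd(2, 794) = 2 > 1, not a unit — skip.
g = 3: 3^198 ≡ 1 — hits 1, so not a primitive root.
g = 4: gcd(4, 794) = 2 > 1, not a unit — skip.
g = 5: 5^198 ≡ 793; 5^132 ≡ 759; 5^36 ≡ 687 — none is 1, so 5 is a primitive root.
So 5 is the smallest generator of (Z/794Z)^×.

5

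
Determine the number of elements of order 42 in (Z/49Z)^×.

12

φ(49) = φ(7^2) = 7·(7−1) = 42 = 2 · 3 · 7.
Since (Z/49Z)^× is cyclic of order 42, the number of elements of order d is φ(d) when d | 42 and 0 otherwise.
42 = 2 · 3 · 7 divides 42, and φ(42) = 12.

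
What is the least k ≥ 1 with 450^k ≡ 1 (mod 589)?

Since 450 ∈ (Z/589Z)^×, its order divides φ(589) = φ(19·31) = (19−1)·(31−1) = 18·30 = 540 = 2^2 · 3^3 · 5.
Divisors of 540: 1, 2, 3, 4, 5, 6, 9, 10, 12, 15, 18, 20, 27, 30, 36, 45, 54, 60, 90, 108, 135, 180, 270, 540.
Evaluate successive powers at the divisors of 540:
450^1 ≡ 450
450^2 ≡ 473
450^3 ≡ 221
450^4 ≡ 498
450^5 ≡ 280
450^6 ≡ 543
450^9 ≡ 436
450^10 ≡ 63
450^12 ≡ 349
450^15 ≡ 559
450^18 ≡ 438
450^20 ≡ 435
450^27 ≡ 132
450^30 ≡ 311
450^36 ≡ 419
450^45 ≡ 94
450^54 ≡ 343
450^60 ≡ 125
450^90 ≡ 1
The smallest such exponent is 90, so the order of 450 is 90.

90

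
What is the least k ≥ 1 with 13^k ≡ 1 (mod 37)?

36

The order of 13 must divide φ(37) = 37 − 1 = 36 = 2^2 · 3^2.
Divisors of 36: 1, 2, 3, 4, 6, 9, 12, 18, 36.
Evaluate successive powers at the divisors of 36:
13^1 ≡ 13
13^2 ≡ 21
13^3 ≡ 14
13^4 ≡ 34
13^6 ≡ 11
13^9 ≡ 6
13^12 ≡ 10
13^18 ≡ 36
13^36 ≡ 1
So ord_37(13) = 36.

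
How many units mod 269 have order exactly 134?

66

φ(269) = 269 − 1 = 268 = 2^2 · 67.
Since (Z/269Z)^× is cyclic of order 268, the number of elements of order d is φ(d) when d | 268 and 0 otherwise.
134 = 2 · 67 divides 268, and φ(134) = 66.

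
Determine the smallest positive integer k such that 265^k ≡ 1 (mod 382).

190

The order of 265 must divide φ(382) = φ(2)·φ(191) = 1·190 = 190 = 2 · 5 · 19.
Divisors of 190: 1, 2, 5, 10, 19, 38, 95, 190.
Compute 265^d (mod 382) for the divisors d until we hit 1:
265^1 ≡ 265 (mod 382)
265^2 ≡ 319 (mod 382)
265^5 ≡ 139 (mod 382)
265^10 ≡ 221 (mod 382)
265^19 ≡ 7 (mod 382)
265^38 ≡ 49 (mod 382)
265^95 ≡ 381 (mod 382)
265^190 ≡ 1 (mod 382) ✓
Hence ord(265) = 190.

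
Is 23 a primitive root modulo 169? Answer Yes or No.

No

φ(169) = φ(13^2) = 13·(13−1) = 156 = 2^2 · 3 · 13.
An element g generates (Z/169Z)^× iff g^(156/q) ≢ 1 (mod 169) for each prime q ∈ {2, 3, 13}.
23^78 ≡ 1 (mod 169)  [q = 2: ≡ 1 ✗]
23^52 ≡ 146 (mod 169)  [q = 3: ≢ 1 ✓]
23^12 ≡ 1 (mod 169)  [q = 13: ≡ 1 ✗]
Since 23^78 ≡ 1, the order of 23 divides 78 < 156, so 23 is not a primitive root.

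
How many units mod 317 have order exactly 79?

φ(317) = 317 − 1 = 316 = 2^2 · 79.
In a cyclic group of order 316, there are φ(d) elements of order d for each divisor d of 316, and zero for non-divisors.
79 | 316, and φ(79) = 79 − 1 = 78.

78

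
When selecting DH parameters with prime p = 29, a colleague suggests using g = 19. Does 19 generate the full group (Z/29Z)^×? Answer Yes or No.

φ(29) = 29 − 1 = 28 = 2^2 · 7.
It suffices to check that the order of 19 is not a proper divisor of 28: compute 19^(28/q) for q ∈ {2, 7}.
19^14 ≡ 28 (mod 29)  [q = 2: ≢ 1 ✓]
19^4 ≡ 24 (mod 29)  [q = 7: ≢ 1 ✓]
Every test exponent gives a nontrivial residue, hence 19 generates the full group.

Yes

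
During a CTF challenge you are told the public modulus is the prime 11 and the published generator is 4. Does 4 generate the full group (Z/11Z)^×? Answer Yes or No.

φ(11) = 11 − 1 = 10 = 2 · 5.
4 is a primitive root mod 11 iff 4^(φ(11)/q) ≢ 1 for every prime q | φ(11), i.e. q ∈ {2, 5}.
4^5 ≡ 1 (mod 11)  [q = 2: ≡ 1 ✗]
4^2 ≡ 5 (mod 11)  [q = 5: ≢ 1 ✓]
The check at q = 2 fails, so 4 generates a proper subgroup.

No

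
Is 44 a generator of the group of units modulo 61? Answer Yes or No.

φ(61) = 61 − 1 = 60 = 2^2 · 3 · 5.
An element g generates (Z/61Z)^× iff g^(60/q) ≢ 1 (mod 61) for each prime q ∈ {2, 3, 5}.
44^30 ≡ 60 (mod 61)  [q = 2: ≢ 1 ✓]
44^20 ≡ 13 (mod 61)  [q = 3: ≢ 1 ✓]
44^12 ≡ 20 (mod 61)  [q = 5: ≢ 1 ✓]
Every test exponent gives a nontrivial residue, hence 44 generates the full group.

Yes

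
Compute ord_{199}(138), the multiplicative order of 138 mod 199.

22

By Lagrange's theorem, ord_199(138) divides φ(199) = 199 − 1 = 198 = 2 · 3^2 · 11.
Divisors of 198: 1, 2, 3, 6, 9, 11, 18, 22, 33, 66, 99, 198.
Test each divisor d:
138^1 ≡ 138 (mod 199)
138^2 ≡ 139 (mod 199)
138^3 ≡ 78 (mod 199)
138^6 ≡ 114 (mod 199)
138^9 ≡ 136 (mod 199)
138^11 ≡ 198 (mod 199)
138^18 ≡ 188 (mod 199)
138^22 ≡ 1 (mod 199) ✓
The smallest such exponent is 22, so the order of 138 is 22.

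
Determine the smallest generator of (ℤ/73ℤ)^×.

φ(73) = 73 − 1 = 72 = 2^3 · 3^2.
g is a primitive root iff g^(72/q) ≢ 1 (mod 73) for each prime q ∈ {2, 3}.
g = 2: 2^36 ≡ 1 — hits 1, so not a primitive root.
g = 3: 3^36 ≡ 1 — hits 1, so not a primitive root.
g = 4: 4^36 ≡ 1 — hits 1, so not a primitive root.
g = 5: 5^36 ≡ 72; 5^24 ≡ 8 — none is 1, so 5 is a primitive root.
The smallest primitive root modulo 73 is 5.

5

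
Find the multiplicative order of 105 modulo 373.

ord(105) | φ(373) = 373 − 1 = 372 = 2^2 · 3 · 31.
Divisors of 372: 1, 2, 3, 4, 6, 12, 31, 62, 93, 124, 186, 372.
Test each divisor d:
105^1 ≡ 105 (mod 373)
105^2 ≡ 208 (mod 373)
105^3 ≡ 206 (mod 373)
105^4 ≡ 369 (mod 373)
105^6 ≡ 287 (mod 373)
105^12 ≡ 309 (mod 373)
105^31 ≡ 173 (mod 373)
105^62 ≡ 89 (mod 373)
105^93 ≡ 104 (mod 373)
105^124 ≡ 88 (mod 373)
105^186 ≡ 372 (mod 373)
105^372 ≡ 1 (mod 373) ✓
Therefore the multiplicative order of 105 modulo 373 is 372.

372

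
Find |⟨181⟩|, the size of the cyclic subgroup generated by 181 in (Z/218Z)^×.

The order of 181 must divide φ(218) = φ(2)·φ(109) = 1·108 = 108 = 2^2 · 3^3.
Divisors of 108: 1, 2, 3, 4, 6, 9, 12, 18, 27, 36, 54, 108.
Evaluate successive powers at the divisors of 108:
181^1 ≡ 181 (mod 218)
181^2 ≡ 61 (mod 218)
181^3 ≡ 141 (mod 218)
181^4 ≡ 15 (mod 218)
181^6 ≡ 43 (mod 218)
181^9 ≡ 177 (mod 218)
181^12 ≡ 105 (mod 218)
181^18 ≡ 155 (mod 218)
181^27 ≡ 185 (mod 218)
181^36 ≡ 45 (mod 218)
181^54 ≡ 217 (mod 218)
181^108 ≡ 1 (mod 218) ✓
The smallest such exponent is 108, so the order of 181 is 108.

108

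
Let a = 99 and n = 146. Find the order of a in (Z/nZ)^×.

ord(99) | φ(146) = φ(2)·φ(73) = 1·72 = 72 = 2^3 · 3^2.
Divisors of 72: 1, 2, 3, 4, 6, 8, 9, 12, 18, 24, 36, 72.
Test each divisor d:
99^1 ≡ 99
99^2 ≡ 19
99^3 ≡ 129
99^4 ≡ 69
99^6 ≡ 143
99^8 ≡ 89
99^9 ≡ 51
99^12 ≡ 9
99^18 ≡ 119
99^24 ≡ 81
99^36 ≡ 145
99^72 ≡ 1
Therefore the multiplicative order of 99 modulo 146 is 72.

72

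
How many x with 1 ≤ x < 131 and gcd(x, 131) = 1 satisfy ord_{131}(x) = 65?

48

φ(131) = 131 − 1 = 130 = 2 · 5 · 13.
Since (Z/131Z)^× is cyclic of order 130, the number of elements of order d is φ(d) when d | 130 and 0 otherwise.
65 = 5 · 13 divides 130, and φ(65) = 48.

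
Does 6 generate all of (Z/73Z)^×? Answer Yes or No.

φ(73) = 73 − 1 = 72 = 2^3 · 3^2.
6 is a primitive root mod 73 iff 6^(φ(73)/q) ≢ 1 for every prime q | φ(73), i.e. q ∈ {2, 3}.
6^36 ≡ 1 (mod 73)  [q = 2: ≡ 1 ✗]
6^24 ≡ 64 (mod 73)  [q = 3: ≢ 1 ✓]
Since 6^36 ≡ 1, the order of 6 divides 36 < 72, so 6 is not a primitive root.

No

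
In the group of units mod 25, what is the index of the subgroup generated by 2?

1

Since 2 ∈ (Z/25Z)^×, its order divides φ(25) = φ(5^2) = 5·(5−1) = 20 = 2^2 · 5.
Divisors of 20: 1, 2, 4, 5, 10, 20.
Compute 2^d (mod 25) for the divisors d until we hit 1:
2^1 ≡ 2
2^2 ≡ 4
2^4 ≡ 16
2^5 ≡ 7
2^10 ≡ 24
2^20 ≡ 1
The order of 2 is 20, so the subgroup it generates has 20 elements.
[(Z/25Z)^× : ⟨2⟩] = 20/20 = 1.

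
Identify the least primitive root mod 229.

φ(229) = 229 − 1 = 228 = 2^2 · 3 · 19.
Test candidates g = 2, 3, … against the prime factors q ∈ {2, 3, 19} of φ(229): g is a generator iff g^(228/q) ≢ 1 for every such q.
g = 2: 2^114 ≡ 228; 2^76 ≡ 1 — hits 1, so not a primitive root.
g = 3: 3^114 ≡ 1 — hits 1, so not a primitive root.
g = 4: 4^114 ≡ 1 — hits 1, so not a primitive root.
g = 5: 5^114 ≡ 1 — hits 1, so not a primitive root.
g = 6: 6^114 ≡ 228; 6^76 ≡ 134; 6^12 ≡ 165 — none is 1, so 6 is a primitive root.
The smallest primitive root modulo 229 is 6.

6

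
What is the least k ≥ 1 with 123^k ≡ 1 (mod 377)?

By Lagrange's theorem, ord_377(123) divides φ(377) = φ(13·29) = (13−1)·(29−1) = 12·28 = 336 = 2^4 · 3 · 7.
Divisors of 336: 1, 2, 3, 4, 6, 7, 8, 12, 14, 16, 21, 24, 28, 42, 48, 56, 84, 112, 168, 336.
Test each divisor d:
123^1 ≡ 123
123^2 ≡ 49
123^3 ≡ 372
123^4 ≡ 139
123^6 ≡ 25
123^7 ≡ 59
123^8 ≡ 94
123^12 ≡ 248
123^14 ≡ 88
123^16 ≡ 165
123^21 ≡ 291
123^24 ≡ 53
123^28 ≡ 204
123^42 ≡ 233
123^48 ≡ 170
123^56 ≡ 146
123^84 ≡ 1
Therefore the multiplicative order of 123 modulo 377 is 84.

84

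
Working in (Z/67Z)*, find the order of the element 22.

The order of 22 must divide φ(67) = 67 − 1 = 66 = 2 · 3 · 11.
Divisors of 66: 1, 2, 3, 6, 11, 22, 33, 66.
Evaluate successive powers at the divisors of 66:
22^1 ≡ 22 (mod 67)
22^2 ≡ 15 (mod 67)
22^3 ≡ 62 (mod 67)
22^6 ≡ 25 (mod 67)
22^11 ≡ 1 (mod 67) ✓
So ord_67(22) = 11.

11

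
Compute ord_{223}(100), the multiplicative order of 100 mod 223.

The order of 100 must divide φ(223) = 223 − 1 = 222 = 2 · 3 · 37.
Divisors of 222: 1, 2, 3, 6, 37, 74, 111, 222.
Evaluate successive powers at the divisors of 222:
100^1 ≡ 100
100^2 ≡ 188
100^3 ≡ 68
100^6 ≡ 164
100^37 ≡ 39
100^74 ≡ 183
100^111 ≡ 1
The smallest such exponent is 111, so the order of 100 is 111.

111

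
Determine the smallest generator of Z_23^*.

5

φ(23) = 23 − 1 = 22 = 2 · 11.
Test candidates g = 2, 3, … against the prime factors q ∈ {2, 11} of φ(23): g is a generator iff g^(22/q) ≢ 1 for every such q.
g = 2: 2^11 ≡ 1 — hits 1, so not a primitive root.
g = 3: 3^11 ≡ 1 — hits 1, so not a primitive root.
g = 4: 4^11 ≡ 1 — hits 1, so not a primitive root.
g = 5: 5^11 ≡ 22; 5^2 ≡ 2 — none is 1, so 5 is a primitive root.
The smallest primitive root modulo 23 is 5.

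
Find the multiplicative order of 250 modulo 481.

18

Since 250 ∈ (Z/481Z)^×, its order divides φ(481) = φ(13·37) = (13−1)·(37−1) = 12·36 = 432 = 2^4 · 3^3.
Divisors of 432: 1, 2, 3, 4, 6, 8, 9, 12, 16, 18, 24, 27, 36, 48, 54, 72, 108, 144, 216, 432.
Check 250^d mod 481 for each divisor in increasing order:
250^1 ≡ 250 (mod 481)
250^2 ≡ 451 (mod 481)
250^3 ≡ 196 (mod 481)
250^4 ≡ 419 (mod 481)
250^6 ≡ 417 (mod 481)
250^8 ≡ 477 (mod 481)
250^9 ≡ 443 (mod 481)
250^12 ≡ 248 (mod 481)
250^16 ≡ 16 (mod 481)
250^18 ≡ 1 (mod 481) ✓
Hence ord(250) = 18.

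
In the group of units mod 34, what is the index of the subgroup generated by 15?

By Lagrange's theorem, ord_34(15) divides φ(34) = φ(2)·φ(17) = 1·16 = 16 = 2^4.
Divisors of 16: 1, 2, 4, 8, 16.
Compute 15^d (mod 34) for the divisors d until we hit 1:
15^1 ≡ 15
15^2 ≡ 21
15^4 ≡ 33
15^8 ≡ 1
The order of 15 is 8, so the subgroup it generates has 8 elements.
The index is φ(34) / ord(15) = 16 / 8 = 2.

2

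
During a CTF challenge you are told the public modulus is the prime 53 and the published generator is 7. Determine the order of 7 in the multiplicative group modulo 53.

26

ord(7) | φ(53) = 53 − 1 = 52 = 2^2 · 13.
Divisors of 52: 1, 2, 4, 13, 26, 52.
Check 7^d mod 53 for each divisor in increasing order:
7^1 ≡ 7 (mod 53)
7^2 ≡ 49 (mod 53)
7^4 ≡ 16 (mod 53)
7^13 ≡ 52 (mod 53)
7^26 ≡ 1 (mod 53) ✓
Hence ord(7) = 26.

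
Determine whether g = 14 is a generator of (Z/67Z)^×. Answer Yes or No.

φ(67) = 67 − 1 = 66 = 2 · 3 · 11.
An element g generates (Z/67Z)^× iff g^(66/q) ≢ 1 (mod 67) for each prime q ∈ {2, 3, 11}.
14^33 ≡ 1 (mod 67)  [q = 2: ≡ 1 ✗]
14^22 ≡ 1 (mod 67)  [q = 3: ≡ 1 ✗]
14^6 ≡ 9 (mod 67)  [q = 11: ≢ 1 ✓]
14^33 ≡ 1 shows ord(14) | 33, strictly less than φ(67); not a primitive root.

No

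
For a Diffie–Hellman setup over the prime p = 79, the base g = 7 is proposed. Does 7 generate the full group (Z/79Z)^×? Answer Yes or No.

Yes

φ(79) = 79 − 1 = 78 = 2 · 3 · 13.
It suffices to check that the order of 7 is not a proper divisor of 78: compute 7^(78/q) for q ∈ {2, 3, 13}.
7^39 ≡ 78 (mod 79)  [q = 2: ≢ 1 ✓]
7^26 ≡ 55 (mod 79)  [q = 3: ≢ 1 ✓]
7^6 ≡ 18 (mod 79)  [q = 13: ≢ 1 ✓]
None equal 1, so ord_79(7) = 78: 7 is a primitive root.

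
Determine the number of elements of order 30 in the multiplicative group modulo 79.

0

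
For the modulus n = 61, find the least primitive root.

2

φ(61) = 61 − 1 = 60 = 2^2 · 3 · 5.
Test candidates g = 2, 3, … against the prime factors q ∈ {2, 3, 5} of φ(61): g is a generator iff g^(60/q) ≢ 1 for every such q.
g = 2: 2^30 ≡ 60; 2^20 ≡ 47; 2^12 ≡ 9 — none is 1, so 2 is a primitive root.
So 2 is the smallest generator of (Z/61Z)^×.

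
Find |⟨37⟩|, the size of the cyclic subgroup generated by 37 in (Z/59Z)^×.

58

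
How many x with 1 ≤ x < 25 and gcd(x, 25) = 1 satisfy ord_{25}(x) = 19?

φ(25) = φ(5^2) = 5·(5−1) = 20 = 2^2 · 5.
In a cyclic group of order 20, there are φ(d) elements of order d for each divisor d of 20, and zero for non-divisors.
Since 19 ∤ 20, the count is 0.

0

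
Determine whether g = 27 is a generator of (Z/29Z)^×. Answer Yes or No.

Yes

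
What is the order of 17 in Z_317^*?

316

The order of 17 must divide φ(317) = 317 − 1 = 316 = 2^2 · 79.
Divisors of 316: 1, 2, 4, 79, 158, 316.
Compute 17^d (mod 317) for the divisors d until we hit 1:
17^1 ≡ 17 (mod 317)
17^2 ≡ 289 (mod 317)
17^4 ≡ 150 (mod 317)
17^79 ≡ 114 (mod 317)
17^158 ≡ 316 (mod 317)
17^316 ≡ 1 (mod 317) ✓
Hence ord(17) = 316.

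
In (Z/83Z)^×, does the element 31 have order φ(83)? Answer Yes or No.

φ(83) = 83 − 1 = 82 = 2 · 41.
Test 31^(82/q) mod 83 for each prime factor q of 82:
31^41 ≡ 1 (mod 83)  [q = 2: ≡ 1 ✗]
31^2 ≡ 48 (mod 83)  [q = 41: ≢ 1 ✓]
31^41 ≡ 1 shows ord(31) | 41, strictly less than φ(83); not a primitive root.

No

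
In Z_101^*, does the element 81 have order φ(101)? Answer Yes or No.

No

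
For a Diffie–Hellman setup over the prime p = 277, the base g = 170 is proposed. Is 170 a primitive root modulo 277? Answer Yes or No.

φ(277) = 277 − 1 = 276 = 2^2 · 3 · 23.
An element g generates (Z/277Z)^× iff g^(276/q) ≢ 1 (mod 277) for each prime q ∈ {2, 3, 23}.
170^138 ≡ 276 (mod 277)  [q = 2: ≢ 1 ✓]
170^92 ≡ 160 (mod 277)  [q = 3: ≢ 1 ✓]
170^12 ≡ 19 (mod 277)  [q = 23: ≢ 1 ✓]
Every test exponent gives a nontrivial residue, hence 170 generates the full group.

Yes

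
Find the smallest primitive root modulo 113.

3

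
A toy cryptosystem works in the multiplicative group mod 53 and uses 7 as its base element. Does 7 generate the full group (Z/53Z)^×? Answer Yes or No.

No

φ(53) = 53 − 1 = 52 = 2^2 · 13.
An element g generates (Z/53Z)^× iff g^(52/q) ≢ 1 (mod 53) for each prime q ∈ {2, 13}.
7^26 ≡ 1 (mod 53)  [q = 2: ≡ 1 ✗]
7^4 ≡ 16 (mod 53)  [q = 13: ≢ 1 ✓]
7^26 ≡ 1 shows ord(7) | 26, strictly less than φ(53); not a primitive root.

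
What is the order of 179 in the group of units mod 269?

268

Since 179 ∈ (Z/269Z)^×, its order divides φ(269) = 269 − 1 = 268 = 2^2 · 67.
Divisors of 268: 1, 2, 4, 67, 134, 268.
Compute 179^d (mod 269) for the divisors d until we hit 1:
179^1 ≡ 179
179^2 ≡ 30
179^4 ≡ 93
179^67 ≡ 187
179^134 ≡ 268
179^268 ≡ 1
The smallest such exponent is 268, so the order of 179 is 268.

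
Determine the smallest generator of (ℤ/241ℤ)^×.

7

φ(241) = 241 − 1 = 240 = 2^4 · 3 · 5.
g is a primitive root iff g^(240/q) ≢ 1 (mod 241) for each prime q ∈ {2, 3, 5}.
g = 2: 2^120 ≡ 1 — hits 1, so not a primitive root.
g = 3: 3^120 ≡ 1 — hits 1, so not a primitive root.
g = 4: 4^120 ≡ 1 — hits 1, so not a primitive root.
g = 5: 5^120 ≡ 1 — hits 1, so not a primitive root.
g = 6: 6^120 ≡ 1 — hits 1, so not a primitive root.
g = 7: 7^120 ≡ 240; 7^80 ≡ 15; 7^48 ≡ 91 — none is 1, so 7 is a primitive root.
The smallest primitive root modulo 241 is 7.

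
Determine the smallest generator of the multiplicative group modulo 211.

2

φ(211) = 211 − 1 = 210 = 2 · 3 · 5 · 7.
g is a primitive root iff g^(210/q) ≢ 1 (mod 211) for each prime q ∈ {2, 3, 5, 7}.
g = 2: 2^105 ≡ 210; 2^70 ≡ 196; 2^42 ≡ 107; 2^30 ≡ 171 — none is 1, so 2 is a primitive root.
The smallest primitive root modulo 211 is 2.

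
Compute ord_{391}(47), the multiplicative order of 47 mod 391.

4

Since 47 ∈ (Z/391Z)^×, its order divides φ(391) = φ(17·23) = (17−1)·(23−1) = 16·22 = 352 = 2^5 · 11.
Divisors of 352: 1, 2, 4, 8, 11, 16, 22, 32, 44, 88, 176, 352.
Test each divisor d:
47^1 ≡ 47 (mod 391)
47^2 ≡ 254 (mod 391)
47^4 ≡ 1 (mod 391) ✓
Therefore the multiplicative order of 47 modulo 391 is 4.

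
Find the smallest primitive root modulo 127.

3

φ(127) = 127 − 1 = 126 = 2 · 3^2 · 7.
g is a primitive root iff g^(126/q) ≢ 1 (mod 127) for each prime q ∈ {2, 3, 7}.
g = 2: 2^63 ≡ 1 — hits 1, so not a primitive root.
g = 3: 3^63 ≡ 126; 3^42 ≡ 107; 3^18 ≡ 4 — none is 1, so 3 is a primitive root.
So 3 is the smallest generator of (Z/127Z)^×.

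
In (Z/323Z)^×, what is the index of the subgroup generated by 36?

The order of 36 must divide φ(323) = φ(17·19) = (17−1)·(19−1) = 16·18 = 288 = 2^5 · 3^2.
Divisors of 288: 1, 2, 3, 4, 6, 8, 9, 12, 16, 18, 24, 32, 36, 48, 72, 96, 144, 288.
Check 36^d mod 323 for each divisor in increasing order:
36^1 ≡ 36
36^2 ≡ 4
36^3 ≡ 144
36^4 ≡ 16
36^6 ≡ 64
36^8 ≡ 256
36^9 ≡ 172
36^12 ≡ 220
36^16 ≡ 290
36^18 ≡ 191
36^24 ≡ 273
36^32 ≡ 120
36^36 ≡ 305
36^48 ≡ 239
36^72 ≡ 1
Thus |⟨36⟩| = ord(36) = 72.
The index is φ(323) / ord(36) = 288 / 72 = 4.

4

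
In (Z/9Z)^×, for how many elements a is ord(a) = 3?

φ(9) = φ(3^2) = 3·(3−1) = 6 = 2 · 3.
In a cyclic group of order 6, there are φ(d) elements of order d for each divisor d of 6, and zero for non-divisors.
3 | 6, and φ(3) = 3 − 1 = 2.

2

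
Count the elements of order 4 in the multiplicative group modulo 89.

2

φ(89) = 89 − 1 = 88 = 2^3 · 11.
(Z/89Z)^× is cyclic (|G| = 88); a cyclic group of order m has exactly φ(d) elements of each order d | m, and none otherwise.
4 = 2^2 divides 88, and φ(4) = 2.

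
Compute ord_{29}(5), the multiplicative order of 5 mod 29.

Since 5 ∈ (Z/29Z)^×, its order divides φ(29) = 29 − 1 = 28 = 2^2 · 7.
Divisors of 28: 1, 2, 4, 7, 14, 28.
Evaluate successive powers at the divisors of 28:
5^1 ≡ 5 (mod 29)
5^2 ≡ 25 (mod 29)
5^4 ≡ 16 (mod 29)
5^7 ≡ 28 (mod 29)
5^14 ≡ 1 (mod 29) ✓
Therefore the multiplicative order of 5 modulo 29 is 14.

14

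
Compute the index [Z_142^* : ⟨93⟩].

1

Since 93 ∈ (Z/142Z)^×, its order divides φ(142) = φ(2)·φ(71) = 1·70 = 70 = 2 · 5 · 7.
Divisors of 70: 1, 2, 5, 7, 10, 14, 35, 70.
Evaluate successive powers at the divisors of 70:
93^1 ≡ 93
93^2 ≡ 129
93^5 ≡ 97
93^7 ≡ 17
93^10 ≡ 37
93^14 ≡ 5
93^35 ≡ 141
93^70 ≡ 1
Thus |⟨93⟩| = ord(93) = 70.
[(Z/142Z)^× : ⟨93⟩] = 70/70 = 1.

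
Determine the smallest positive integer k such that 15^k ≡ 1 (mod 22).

5

The order of 15 must divide φ(22) = φ(2)·φ(11) = 1·10 = 10 = 2 · 5.
Divisors of 10: 1, 2, 5, 10.
Check 15^d mod 22 for each divisor in increasing order:
15^1 ≡ 15 (mod 22)
15^2 ≡ 5 (mod 22)
15^5 ≡ 1 (mod 22) ✓
The smallest such exponent is 5, so the order of 15 is 5.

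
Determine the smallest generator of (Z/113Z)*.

3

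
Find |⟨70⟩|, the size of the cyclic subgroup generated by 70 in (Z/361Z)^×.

ord(70) | φ(361) = φ(19^2) = 19·(19−1) = 342 = 2 · 3^2 · 19.
Divisors of 342: 1, 2, 3, 6, 9, 18, 19, 38, 57, 114, 171, 342.
Check 70^d mod 361 for each divisor in increasing order:
70^1 ≡ 70 (mod 361)
70^2 ≡ 207 (mod 361)
70^3 ≡ 50 (mod 361)
70^6 ≡ 334 (mod 361)
70^9 ≡ 94 (mod 361)
70^18 ≡ 172 (mod 361)
70^19 ≡ 127 (mod 361)
70^38 ≡ 245 (mod 361)
70^57 ≡ 69 (mod 361)
70^114 ≡ 68 (mod 361)
70^171 ≡ 360 (mod 361)
70^342 ≡ 1 (mod 361) ✓
The smallest such exponent is 342, so the order of 70 is 342.

342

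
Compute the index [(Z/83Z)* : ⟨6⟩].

1

By Lagrange's theorem, ord_83(6) divides φ(83) = 83 − 1 = 82 = 2 · 41.
Divisors of 82: 1, 2, 41, 82.
Check 6^d mod 83 for each divisor in increasing order:
6^1 ≡ 6
6^2 ≡ 36
6^41 ≡ 82
6^82 ≡ 1
Thus |⟨6⟩| = ord(6) = 82.
The index is φ(83) / ord(6) = 82 / 82 = 1.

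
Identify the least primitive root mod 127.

φ(127) = 127 − 1 = 126 = 2 · 3^2 · 7.
Test candidates g = 2, 3, … against the prime factors q ∈ {2, 3, 7} of φ(127): g is a generator iff g^(126/q) ≢ 1 for every such q.
g = 2: 2^63 ≡ 1 — hits 1, so not a primitive root.
g = 3: 3^63 ≡ 126; 3^42 ≡ 107; 3^18 ≡ 4 — none is 1, so 3 is a primitive root.
The smallest primitive root modulo 127 is 3.

3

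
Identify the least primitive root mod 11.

2

φ(11) = 11 − 1 = 10 = 2 · 5.
Test candidates g = 2, 3, … against the prime factors q ∈ {2, 5} of φ(11): g is a generator iff g^(10/q) ≢ 1 for every such q.
g = 2: 2^5 ≡ 10; 2^2 ≡ 4 — none is 1, so 2 is a primitive root.
The smallest primitive root modulo 11 is 2.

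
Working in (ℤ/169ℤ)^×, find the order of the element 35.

39

Since 35 ∈ (Z/169Z)^×, its order divides φ(169) = φ(13^2) = 13·(13−1) = 156 = 2^2 · 3 · 13.
Divisors of 156: 1, 2, 3, 4, 6, 12, 13, 26, 39, 52, 78, 156.
Compute 35^d (mod 169) for the divisors d until we hit 1:
35^1 ≡ 35
35^2 ≡ 42
35^3 ≡ 118
35^4 ≡ 74
35^6 ≡ 66
35^12 ≡ 131
35^13 ≡ 22
35^26 ≡ 146
35^39 ≡ 1
Therefore the multiplicative order of 35 modulo 169 is 39.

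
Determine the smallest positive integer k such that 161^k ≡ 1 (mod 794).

By Lagrange's theorem, ord_794(161) divides φ(794) = φ(2)·φ(397) = 1·396 = 396 = 2^2 · 3^2 · 11.
Divisors of 396: 1, 2, 3, 4, 6, 9, 11, 12, 18, 22, 33, 36, 44, 66, 99, 132, 198, 396.
Evaluate successive powers at the divisors of 396:
161^1 ≡ 161
161^2 ≡ 513
161^3 ≡ 17
161^4 ≡ 355
161^6 ≡ 289
161^9 ≡ 149
161^11 ≡ 213
161^12 ≡ 151
161^18 ≡ 763
161^22 ≡ 111
161^33 ≡ 617
161^36 ≡ 167
161^44 ≡ 411
161^66 ≡ 363
161^99 ≡ 63
161^132 ≡ 759
161^198 ≡ 793
161^396 ≡ 1
Hence ord(161) = 396.

396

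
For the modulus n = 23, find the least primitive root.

5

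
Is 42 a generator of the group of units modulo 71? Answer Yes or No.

Yes

φ(71) = 71 − 1 = 70 = 2 · 5 · 7.
An element g generates (Z/71Z)^× iff g^(70/q) ≢ 1 (mod 71) for each prime q ∈ {2, 5, 7}.
42^35 ≡ 70 (mod 71)  [q = 2: ≢ 1 ✓]
42^14 ≡ 57 (mod 71)  [q = 5: ≢ 1 ✓]
42^10 ≡ 48 (mod 71)  [q = 7: ≢ 1 ✓]
None equal 1, so ord_71(42) = 70: 42 is a primitive root.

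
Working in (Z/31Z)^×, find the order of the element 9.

15

Since 9 ∈ (Z/31Z)^×, its order divides φ(31) = 31 − 1 = 30 = 2 · 3 · 5.
Divisors of 30: 1, 2, 3, 5, 6, 10, 15, 30.
Compute 9^d (mod 31) for the divisors d until we hit 1:
9^1 ≡ 9 (mod 31)
9^2 ≡ 19 (mod 31)
9^3 ≡ 16 (mod 31)
9^5 ≡ 25 (mod 31)
9^6 ≡ 8 (mod 31)
9^10 ≡ 5 (mod 31)
9^15 ≡ 1 (mod 31) ✓
Therefore the multiplicative order of 9 modulo 31 is 15.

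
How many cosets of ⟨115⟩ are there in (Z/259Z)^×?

12

Since 115 ∈ (Z/259Z)^×, its order divides φ(259) = φ(7·37) = (7−1)·(37−1) = 6·36 = 216 = 2^3 · 3^3.
Divisors of 216: 1, 2, 3, 4, 6, 8, 9, 12, 18, 24, 27, 36, 54, 72, 108, 216.
Compute 115^d (mod 259) for the divisors d until we hit 1:
115^1 ≡ 115 (mod 259)
115^2 ≡ 16 (mod 259)
115^3 ≡ 27 (mod 259)
115^4 ≡ 256 (mod 259)
115^6 ≡ 211 (mod 259)
115^8 ≡ 9 (mod 259)
115^9 ≡ 258 (mod 259)
115^12 ≡ 232 (mod 259)
115^18 ≡ 1 (mod 259) ✓
So ord_259(115) = 18, hence |⟨115⟩| = 18.
Index = |(Z/259Z)^×| / |⟨115⟩| = 216 / 18 = 12.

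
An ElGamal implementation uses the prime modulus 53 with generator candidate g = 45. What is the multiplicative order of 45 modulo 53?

52

The order of 45 must divide φ(53) = 53 − 1 = 52 = 2^2 · 13.
Divisors of 52: 1, 2, 4, 13, 26, 52.
Evaluate successive powers at the divisors of 52:
45^1 ≡ 45 (mod 53)
45^2 ≡ 11 (mod 53)
45^4 ≡ 15 (mod 53)
45^13 ≡ 30 (mod 53)
45^26 ≡ 52 (mod 53)
45^52 ≡ 1 (mod 53) ✓
Hence ord(45) = 52.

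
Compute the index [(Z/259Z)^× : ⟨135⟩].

6

Since 135 ∈ (Z/259Z)^×, its order divides φ(259) = φ(7·37) = (7−1)·(37−1) = 6·36 = 216 = 2^3 · 3^3.
Divisors of 216: 1, 2, 3, 4, 6, 8, 9, 12, 18, 24, 27, 36, 54, 72, 108, 216.
Evaluate successive powers at the divisors of 216:
135^1 ≡ 135 (mod 259)
135^2 ≡ 95 (mod 259)
135^3 ≡ 134 (mod 259)
135^4 ≡ 219 (mod 259)
135^6 ≡ 85 (mod 259)
135^8 ≡ 46 (mod 259)
135^9 ≡ 253 (mod 259)
135^12 ≡ 232 (mod 259)
135^18 ≡ 36 (mod 259)
135^24 ≡ 211 (mod 259)
135^27 ≡ 43 (mod 259)
135^36 ≡ 1 (mod 259) ✓
So ord_259(135) = 36, hence |⟨135⟩| = 36.
[(Z/259Z)^× : ⟨135⟩] = 216/36 = 6.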